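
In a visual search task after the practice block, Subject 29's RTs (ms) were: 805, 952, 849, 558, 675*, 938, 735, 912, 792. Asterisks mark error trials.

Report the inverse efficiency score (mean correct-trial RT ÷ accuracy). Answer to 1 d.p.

919.8 ms

Correct trials (n=8): 805, 952, 849, 558, 938, 735, 912, 792
Mean correct RT = 6541/8 = 817.6250 ms
Proportion correct = 8/9
IES = 817.6250 / (8/9) = 919.828 ms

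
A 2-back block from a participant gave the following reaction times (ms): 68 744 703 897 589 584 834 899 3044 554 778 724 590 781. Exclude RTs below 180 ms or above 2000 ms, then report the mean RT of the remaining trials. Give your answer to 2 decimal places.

Excluded: 68, 3044
Retained (n=12): Σ = 8677
Mean = 8677/12 = 723.0833

723.08 ms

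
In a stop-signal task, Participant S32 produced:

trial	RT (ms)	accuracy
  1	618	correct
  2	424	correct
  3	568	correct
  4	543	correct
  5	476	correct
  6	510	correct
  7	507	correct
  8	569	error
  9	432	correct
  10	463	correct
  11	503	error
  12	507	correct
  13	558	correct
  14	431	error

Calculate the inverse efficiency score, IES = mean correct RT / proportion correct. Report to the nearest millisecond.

Correct trials (n=11): 618, 424, 568, 543, 476, 510, 507, 432, 463, 507, 558
Mean correct RT = 5606/11 = 509.6364 ms
Proportion correct = 11/14
IES = 509.6364 / (11/14) = 648.628 ms

649 ms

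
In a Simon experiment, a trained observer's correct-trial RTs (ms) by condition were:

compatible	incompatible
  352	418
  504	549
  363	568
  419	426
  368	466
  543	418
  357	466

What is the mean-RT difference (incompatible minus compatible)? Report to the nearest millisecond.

58 ms

M(compatible) = 2906/7 = 415.143
M(incompatible) = 3311/7 = 473.000
Difference = 473.000 − 415.143 = 57.857 ms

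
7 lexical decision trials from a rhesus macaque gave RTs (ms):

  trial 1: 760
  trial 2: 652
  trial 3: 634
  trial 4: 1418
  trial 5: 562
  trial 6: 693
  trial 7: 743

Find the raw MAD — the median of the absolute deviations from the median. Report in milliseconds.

Sorted: 562, 634, 652, 693, 743, 760, 1418 → median = 693
|x − 693|: 67, 41, 59, 725, 131, 0, 50
Sorted deviations: 0, 41, 50, 59, 67, 131, 725 → MAD = 59

59 ms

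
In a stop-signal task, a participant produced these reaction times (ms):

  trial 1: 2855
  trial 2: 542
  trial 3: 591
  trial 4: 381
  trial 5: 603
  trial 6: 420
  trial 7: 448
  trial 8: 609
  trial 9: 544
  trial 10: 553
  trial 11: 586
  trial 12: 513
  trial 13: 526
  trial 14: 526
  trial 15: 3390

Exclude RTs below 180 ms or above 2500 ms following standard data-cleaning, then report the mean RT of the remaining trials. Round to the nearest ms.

526 ms

Excluded: 2855, 3390
Retained (n=13): Σ = 6842
Mean = 6842/13 = 526.3077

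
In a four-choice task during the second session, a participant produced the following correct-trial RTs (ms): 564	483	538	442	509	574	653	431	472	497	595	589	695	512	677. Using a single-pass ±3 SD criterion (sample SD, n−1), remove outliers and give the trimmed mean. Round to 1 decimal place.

548.7 ms

n = 15, ΣRT = 8231, M = 548.733
Σ(x−M)² = 94532.93; s = √(94532.93/14) = 82.173
Cutoffs: 548.733 ± 3·82.173 → [302.2, 795.3]
No RTs fall outside the cutoffs; all 15 retained. Mean = 8231/15 = 548.733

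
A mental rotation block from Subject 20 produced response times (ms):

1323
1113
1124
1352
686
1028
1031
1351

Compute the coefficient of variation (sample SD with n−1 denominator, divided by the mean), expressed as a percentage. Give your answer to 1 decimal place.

n = 8, Σ = 9008, M = 1126.0000
Σ(x−M)² = 352912.000; s = √(352912.000/7) = 224.5351
CV = 224.5351 / 1126.0000 = 0.19941 = 19.941%

19.9%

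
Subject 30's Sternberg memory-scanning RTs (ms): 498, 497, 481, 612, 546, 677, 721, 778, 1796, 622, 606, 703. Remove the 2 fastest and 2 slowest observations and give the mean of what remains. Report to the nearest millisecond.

623 ms

Sorted: 481, 497, 498, 546, 606, 612, 622, 677, 703, 721, 778, 1796
Drop lowest 2 (481, 497) and highest 2 (778, 1796)
Remaining (n=8): Σ = 4985, mean = 4985/8 = 623.125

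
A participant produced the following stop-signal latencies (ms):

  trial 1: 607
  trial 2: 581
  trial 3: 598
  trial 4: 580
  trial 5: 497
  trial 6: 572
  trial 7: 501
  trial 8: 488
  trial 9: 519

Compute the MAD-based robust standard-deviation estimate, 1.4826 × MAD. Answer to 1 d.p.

Sorted: 488, 497, 501, 519, 572, 580, 581, 598, 607 → median = 572
|x − 572| sorted: 0, 8, 9, 26, 35, 53, 71, 75, 84 → MAD = 35
Robust SD ≈ 1.4826 × 35 = 51.891

51.9 ms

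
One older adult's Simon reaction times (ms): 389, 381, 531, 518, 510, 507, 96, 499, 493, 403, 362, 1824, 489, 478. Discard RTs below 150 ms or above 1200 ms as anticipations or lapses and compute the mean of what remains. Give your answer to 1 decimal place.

Excluded: 96, 1824
Retained (n=12): Σ = 5560
Mean = 5560/12 = 463.3333

463.3 ms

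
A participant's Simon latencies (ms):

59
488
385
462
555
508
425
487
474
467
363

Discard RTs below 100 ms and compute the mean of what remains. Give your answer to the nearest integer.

Excluded: 59
Retained (n=10): Σ = 4614
Mean = 4614/10 = 461.4000

461 ms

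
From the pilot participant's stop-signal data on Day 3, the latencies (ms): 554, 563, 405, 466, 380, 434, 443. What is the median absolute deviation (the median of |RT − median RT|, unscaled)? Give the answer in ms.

Sorted: 380, 405, 434, 443, 466, 554, 563 → median = 443
|x − 443|: 111, 120, 38, 23, 63, 9, 0
Sorted deviations: 0, 9, 23, 38, 63, 111, 120 → MAD = 38

38 ms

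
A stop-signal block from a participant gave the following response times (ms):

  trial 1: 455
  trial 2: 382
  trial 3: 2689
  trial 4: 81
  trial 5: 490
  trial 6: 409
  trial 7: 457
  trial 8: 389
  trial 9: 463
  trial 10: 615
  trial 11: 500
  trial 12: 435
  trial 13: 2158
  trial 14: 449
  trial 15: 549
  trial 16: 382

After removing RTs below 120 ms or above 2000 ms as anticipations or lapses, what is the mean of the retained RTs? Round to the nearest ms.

460 ms

Excluded: 81, 2158, 2689
Retained (n=13): Σ = 5975
Mean = 5975/13 = 459.6154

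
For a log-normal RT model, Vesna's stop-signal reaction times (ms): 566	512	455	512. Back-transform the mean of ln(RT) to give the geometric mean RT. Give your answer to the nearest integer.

ln(RT): 6.3386, 6.2383, 6.1203, 6.2383
Mean ln(RT) = 24.9355/4 = 6.23389
Geometric mean = exp(6.23389) = 509.73 ms

510 ms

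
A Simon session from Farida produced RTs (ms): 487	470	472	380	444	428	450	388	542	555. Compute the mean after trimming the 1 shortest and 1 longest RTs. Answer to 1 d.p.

Sorted: 380, 388, 428, 444, 450, 470, 472, 487, 542, 555
Drop lowest 1 (380) and highest 1 (555)
Remaining (n=8): Σ = 3681, mean = 3681/8 = 460.125

460.1 ms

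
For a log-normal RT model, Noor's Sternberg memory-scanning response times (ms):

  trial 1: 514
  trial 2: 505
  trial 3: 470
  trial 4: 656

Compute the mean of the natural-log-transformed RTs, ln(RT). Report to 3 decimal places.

ln(RT): 6.2422, 6.2246, 6.1527, 6.4862
Σ ln(RT) = 25.1057
Mean = 25.1057/4 = 6.27642

6.276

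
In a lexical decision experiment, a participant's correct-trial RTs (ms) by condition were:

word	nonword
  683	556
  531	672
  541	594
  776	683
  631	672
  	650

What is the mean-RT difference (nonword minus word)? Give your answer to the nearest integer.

5 ms

M(word) = 3162/5 = 632.400
M(nonword) = 3827/6 = 637.833
Difference = 637.833 − 632.400 = 5.433 ms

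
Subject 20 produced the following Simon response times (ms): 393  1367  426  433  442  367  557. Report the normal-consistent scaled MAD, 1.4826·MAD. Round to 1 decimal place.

59.3 ms

Sorted: 367, 393, 426, 433, 442, 557, 1367 → median = 433
|x − 433| sorted: 0, 7, 9, 40, 66, 124, 934 → MAD = 40
Robust SD ≈ 1.4826 × 40 = 59.304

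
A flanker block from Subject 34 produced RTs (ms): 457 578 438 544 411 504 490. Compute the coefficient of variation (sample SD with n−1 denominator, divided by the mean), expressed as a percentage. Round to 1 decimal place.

12.1%

n = 7, Σ = 3422, M = 488.8571
Σ(x−M)² = 20880.857; s = √(20880.857/6) = 58.9927
CV = 58.9927 / 488.8571 = 0.12067 = 12.067%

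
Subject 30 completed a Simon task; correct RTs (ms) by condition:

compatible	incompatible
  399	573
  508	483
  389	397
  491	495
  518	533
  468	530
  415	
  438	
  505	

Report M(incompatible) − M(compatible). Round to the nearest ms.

M(compatible) = 4131/9 = 459.000
M(incompatible) = 3011/6 = 501.833
Difference = 501.833 − 459.000 = 42.833 ms

43 ms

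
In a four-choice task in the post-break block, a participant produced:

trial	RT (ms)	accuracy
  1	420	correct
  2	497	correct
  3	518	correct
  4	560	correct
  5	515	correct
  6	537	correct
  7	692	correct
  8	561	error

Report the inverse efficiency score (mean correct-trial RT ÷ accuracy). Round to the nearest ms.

Correct trials (n=7): 420, 497, 518, 560, 515, 537, 692
Mean correct RT = 3739/7 = 534.1429 ms
Proportion correct = 7/8
IES = 534.1429 / (7/8) = 610.449 ms

610 ms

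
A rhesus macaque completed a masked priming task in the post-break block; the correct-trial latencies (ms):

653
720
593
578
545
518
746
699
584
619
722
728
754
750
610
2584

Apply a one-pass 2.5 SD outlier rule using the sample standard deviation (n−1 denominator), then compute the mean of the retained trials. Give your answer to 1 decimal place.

654.6 ms

n = 16, ΣRT = 12403, M = 775.188
Σ(x−M)² = 3582014.44; s = √(3582014.44/15) = 488.673
Cutoffs: 775.188 ± 2.5·488.673 → [-446.5, 1996.9]
Outside: 2584 → excluded.
Retained (n=15): Σ = 9819, mean = 9819/15 = 654.600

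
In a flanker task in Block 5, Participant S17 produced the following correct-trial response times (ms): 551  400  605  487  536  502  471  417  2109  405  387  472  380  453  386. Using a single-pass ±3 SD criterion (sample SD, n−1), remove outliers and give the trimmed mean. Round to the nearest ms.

461 ms

n = 15, ΣRT = 8561, M = 570.733
Σ(x−M)² = 2598840.93; s = √(2598840.93/14) = 430.850
Cutoffs: 570.733 ± 3·430.850 → [-721.8, 1863.3]
Outside: 2109 → excluded.
Retained (n=14): Σ = 6452, mean = 6452/14 = 460.857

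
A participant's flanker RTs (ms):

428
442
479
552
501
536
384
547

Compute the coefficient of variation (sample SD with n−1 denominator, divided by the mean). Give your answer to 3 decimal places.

n = 8, Σ = 3869, M = 483.6250
Σ(x−M)² = 26509.875; s = √(26509.875/7) = 61.5396
CV = 61.5396 / 483.6250 = 0.12725

0.127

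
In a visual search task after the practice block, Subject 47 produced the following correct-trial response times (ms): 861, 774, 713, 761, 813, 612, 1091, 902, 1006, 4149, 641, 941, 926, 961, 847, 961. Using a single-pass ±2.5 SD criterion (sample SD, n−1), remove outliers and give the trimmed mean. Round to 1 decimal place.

854.0 ms

n = 16, ΣRT = 16959, M = 1059.938
Σ(x−M)² = 10436330.94; s = √(10436330.94/15) = 834.120
Cutoffs: 1059.938 ± 2.5·834.120 → [-1025.4, 3145.2]
Outside: 4149 → excluded.
Retained (n=15): Σ = 12810, mean = 12810/15 = 854.000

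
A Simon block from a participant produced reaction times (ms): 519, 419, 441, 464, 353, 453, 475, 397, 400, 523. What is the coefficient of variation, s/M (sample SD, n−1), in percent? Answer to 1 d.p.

12.2%

n = 10, Σ = 4444, M = 444.4000
Σ(x−M)² = 26366.400; s = √(26366.400/9) = 54.1258
CV = 54.1258 / 444.4000 = 0.12180 = 12.180%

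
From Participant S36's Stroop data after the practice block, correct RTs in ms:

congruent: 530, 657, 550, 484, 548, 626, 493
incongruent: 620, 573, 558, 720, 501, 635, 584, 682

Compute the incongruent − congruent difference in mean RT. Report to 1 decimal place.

53.7 ms

M(congruent) = 3888/7 = 555.429
M(incongruent) = 4873/8 = 609.125
Difference = 609.125 − 555.429 = 53.696 ms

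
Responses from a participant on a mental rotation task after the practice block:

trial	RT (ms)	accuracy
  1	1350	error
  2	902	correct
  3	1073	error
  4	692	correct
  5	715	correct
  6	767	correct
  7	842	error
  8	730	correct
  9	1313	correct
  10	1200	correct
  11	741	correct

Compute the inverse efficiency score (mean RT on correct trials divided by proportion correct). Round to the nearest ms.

1213 ms

Correct trials (n=8): 902, 692, 715, 767, 730, 1313, 1200, 741
Mean correct RT = 7060/8 = 882.5000 ms
Proportion correct = 8/11
IES = 882.5000 / (8/11) = 1213.438 ms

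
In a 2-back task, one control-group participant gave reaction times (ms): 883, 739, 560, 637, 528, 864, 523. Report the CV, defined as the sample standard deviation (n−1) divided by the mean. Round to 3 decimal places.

n = 7, Σ = 4734, M = 676.2857
Σ(x−M)² = 142451.429; s = √(142451.429/6) = 154.0841
CV = 154.0841 / 676.2857 = 0.22784

0.228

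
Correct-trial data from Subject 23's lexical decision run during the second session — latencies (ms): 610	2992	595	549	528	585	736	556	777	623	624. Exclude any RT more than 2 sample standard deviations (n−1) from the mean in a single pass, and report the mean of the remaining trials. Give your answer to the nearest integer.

n = 11, ΣRT = 9175, M = 834.091
Σ(x−M)² = 5179880.91; s = √(5179880.91/10) = 719.714
Cutoffs: 834.091 ± 2·719.714 → [-605.3, 2273.5]
Outside: 2992 → excluded.
Retained (n=10): Σ = 6183, mean = 6183/10 = 618.300

618 ms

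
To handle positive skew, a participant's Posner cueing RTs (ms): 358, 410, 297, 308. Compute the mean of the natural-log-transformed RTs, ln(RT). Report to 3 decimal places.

ln(RT): 5.8805, 6.0162, 5.6937, 5.7301
Σ ln(RT) = 23.3205
Mean = 23.3205/4 = 5.83013

5.830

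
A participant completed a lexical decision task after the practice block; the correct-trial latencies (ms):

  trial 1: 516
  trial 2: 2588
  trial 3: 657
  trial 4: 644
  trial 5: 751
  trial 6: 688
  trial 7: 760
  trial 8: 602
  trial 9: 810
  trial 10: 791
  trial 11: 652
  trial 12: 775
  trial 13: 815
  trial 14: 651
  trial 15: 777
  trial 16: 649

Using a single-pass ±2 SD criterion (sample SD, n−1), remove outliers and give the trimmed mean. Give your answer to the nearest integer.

703 ms

n = 16, ΣRT = 13126, M = 820.375
Σ(x−M)² = 3439957.75; s = √(3439957.75/15) = 478.885
Cutoffs: 820.375 ± 2·478.885 → [-137.4, 1778.1]
Outside: 2588 → excluded.
Retained (n=15): Σ = 10538, mean = 10538/15 = 702.533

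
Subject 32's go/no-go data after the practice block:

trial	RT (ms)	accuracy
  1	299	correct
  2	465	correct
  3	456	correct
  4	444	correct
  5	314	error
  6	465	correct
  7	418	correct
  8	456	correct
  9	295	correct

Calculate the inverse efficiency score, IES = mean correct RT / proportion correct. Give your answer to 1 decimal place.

Correct trials (n=8): 299, 465, 456, 444, 465, 418, 456, 295
Mean correct RT = 3298/8 = 412.2500 ms
Proportion correct = 8/9
IES = 412.2500 / (8/9) = 463.781 ms

463.8 ms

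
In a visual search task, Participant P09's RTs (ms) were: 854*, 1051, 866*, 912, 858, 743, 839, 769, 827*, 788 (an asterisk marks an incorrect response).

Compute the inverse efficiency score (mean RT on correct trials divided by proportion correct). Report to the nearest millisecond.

1216 ms

Correct trials (n=7): 1051, 912, 858, 743, 839, 769, 788
Mean correct RT = 5960/7 = 851.4286 ms
Proportion correct = 7/10
IES = 851.4286 / (7/10) = 1216.327 ms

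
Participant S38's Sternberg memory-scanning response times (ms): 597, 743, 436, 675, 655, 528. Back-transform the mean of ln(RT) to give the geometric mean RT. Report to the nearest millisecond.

ln(RT): 6.3919, 6.6107, 6.0776, 6.5147, 6.4846, 6.2691
Mean ln(RT) = 38.3487/6 = 6.39145
Geometric mean = exp(6.39145) = 596.72 ms

597 ms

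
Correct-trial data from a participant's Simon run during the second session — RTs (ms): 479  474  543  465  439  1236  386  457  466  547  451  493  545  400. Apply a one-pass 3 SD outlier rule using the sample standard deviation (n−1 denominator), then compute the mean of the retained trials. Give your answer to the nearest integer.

473 ms

n = 14, ΣRT = 7381, M = 527.214
Σ(x−M)² = 571924.36; s = √(571924.36/13) = 209.748
Cutoffs: 527.214 ± 3·209.748 → [-102.0, 1156.5]
Outside: 1236 → excluded.
Retained (n=13): Σ = 6145, mean = 6145/13 = 472.692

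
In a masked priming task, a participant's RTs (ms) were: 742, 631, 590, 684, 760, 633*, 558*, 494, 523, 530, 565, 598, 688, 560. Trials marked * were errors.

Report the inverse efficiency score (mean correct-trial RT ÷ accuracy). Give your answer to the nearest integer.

Correct trials (n=12): 742, 631, 590, 684, 760, 494, 523, 530, 565, 598, 688, 560
Mean correct RT = 7365/12 = 613.7500 ms
Proportion correct = 12/14
IES = 613.7500 / (12/14) = 716.042 ms

716 ms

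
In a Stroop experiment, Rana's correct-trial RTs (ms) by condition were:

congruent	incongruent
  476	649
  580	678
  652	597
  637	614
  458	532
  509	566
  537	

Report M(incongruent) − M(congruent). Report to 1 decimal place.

M(congruent) = 3849/7 = 549.857
M(incongruent) = 3636/6 = 606.000
Difference = 606.000 − 549.857 = 56.143 ms

56.1 ms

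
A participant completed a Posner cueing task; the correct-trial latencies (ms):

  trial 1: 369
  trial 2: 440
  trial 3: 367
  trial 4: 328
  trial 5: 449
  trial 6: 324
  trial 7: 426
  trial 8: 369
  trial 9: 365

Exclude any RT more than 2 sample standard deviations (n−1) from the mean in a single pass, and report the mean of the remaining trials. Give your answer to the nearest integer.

n = 9, ΣRT = 3437, M = 381.889
Σ(x−M)² = 16920.89; s = √(16920.89/8) = 45.990
Cutoffs: 381.889 ± 2·45.990 → [289.9, 473.9]
No RTs fall outside the cutoffs; all 9 retained. Mean = 3437/9 = 381.889

382 ms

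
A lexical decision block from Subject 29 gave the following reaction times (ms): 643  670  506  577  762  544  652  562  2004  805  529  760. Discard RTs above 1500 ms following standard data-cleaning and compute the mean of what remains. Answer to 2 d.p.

637.27 ms

Excluded: 2004
Retained (n=11): Σ = 7010
Mean = 7010/11 = 637.2727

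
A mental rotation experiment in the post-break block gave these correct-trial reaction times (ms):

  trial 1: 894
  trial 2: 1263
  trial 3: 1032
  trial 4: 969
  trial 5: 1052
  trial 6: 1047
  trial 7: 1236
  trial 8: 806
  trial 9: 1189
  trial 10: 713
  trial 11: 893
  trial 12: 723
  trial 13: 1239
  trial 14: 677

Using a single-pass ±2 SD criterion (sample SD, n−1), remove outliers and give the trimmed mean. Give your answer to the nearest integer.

n = 14, ΣRT = 13733, M = 980.929
Σ(x−M)² = 543260.93; s = √(543260.93/13) = 204.424
Cutoffs: 980.929 ± 2·204.424 → [572.1, 1389.8]
No RTs fall outside the cutoffs; all 14 retained. Mean = 13733/14 = 980.929

981 ms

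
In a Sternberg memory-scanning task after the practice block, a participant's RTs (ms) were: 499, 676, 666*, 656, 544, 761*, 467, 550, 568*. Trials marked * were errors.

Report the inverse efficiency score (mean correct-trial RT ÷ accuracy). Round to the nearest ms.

848 ms

Correct trials (n=6): 499, 676, 656, 544, 467, 550
Mean correct RT = 3392/6 = 565.3333 ms
Proportion correct = 6/9
IES = 565.3333 / (6/9) = 848.000 ms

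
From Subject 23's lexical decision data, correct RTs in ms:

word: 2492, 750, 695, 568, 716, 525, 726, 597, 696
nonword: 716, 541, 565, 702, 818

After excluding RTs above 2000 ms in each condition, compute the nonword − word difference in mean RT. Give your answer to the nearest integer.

9 ms

word: exclude 2492
M(word) = 5273/8 = 659.125
M(nonword) = 3342/5 = 668.400
Difference = 668.400 − 659.125 = 9.275 ms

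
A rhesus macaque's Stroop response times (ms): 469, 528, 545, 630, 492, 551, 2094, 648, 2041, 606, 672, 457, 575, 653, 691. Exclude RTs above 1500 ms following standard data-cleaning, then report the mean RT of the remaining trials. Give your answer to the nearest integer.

578 ms

Excluded: 2041, 2094
Retained (n=13): Σ = 7517
Mean = 7517/13 = 578.2308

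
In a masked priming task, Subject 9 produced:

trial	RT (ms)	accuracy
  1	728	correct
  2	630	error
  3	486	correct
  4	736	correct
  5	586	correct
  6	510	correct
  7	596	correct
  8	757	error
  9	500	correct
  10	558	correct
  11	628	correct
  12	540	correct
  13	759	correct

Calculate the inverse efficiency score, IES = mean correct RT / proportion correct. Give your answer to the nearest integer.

Correct trials (n=11): 728, 486, 736, 586, 510, 596, 500, 558, 628, 540, 759
Mean correct RT = 6627/11 = 602.4545 ms
Proportion correct = 11/13
IES = 602.4545 / (11/13) = 711.992 ms

712 ms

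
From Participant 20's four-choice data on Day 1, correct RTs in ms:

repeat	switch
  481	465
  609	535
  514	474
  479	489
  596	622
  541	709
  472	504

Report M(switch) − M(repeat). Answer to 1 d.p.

M(repeat) = 3692/7 = 527.429
M(switch) = 3798/7 = 542.571
Difference = 542.571 − 527.429 = 15.143 ms

15.1 ms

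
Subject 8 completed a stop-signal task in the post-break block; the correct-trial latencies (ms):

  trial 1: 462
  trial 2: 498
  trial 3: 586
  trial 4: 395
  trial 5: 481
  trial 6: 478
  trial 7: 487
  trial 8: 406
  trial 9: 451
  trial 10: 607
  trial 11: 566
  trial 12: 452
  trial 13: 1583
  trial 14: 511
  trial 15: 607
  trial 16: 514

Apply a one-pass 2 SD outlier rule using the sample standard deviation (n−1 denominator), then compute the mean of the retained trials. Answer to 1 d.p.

n = 16, ΣRT = 9084, M = 567.750
Σ(x−M)² = 1161443.00; s = √(1161443.00/15) = 278.262
Cutoffs: 567.750 ± 2·278.262 → [11.2, 1124.3]
Outside: 1583 → excluded.
Retained (n=15): Σ = 7501, mean = 7501/15 = 500.067

500.1 ms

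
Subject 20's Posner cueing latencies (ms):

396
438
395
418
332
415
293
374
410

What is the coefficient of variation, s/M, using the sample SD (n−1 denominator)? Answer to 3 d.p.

0.120

n = 9, Σ = 3471, M = 385.6667
Σ(x−M)² = 17034.000; s = √(17034.000/8) = 46.1438
CV = 46.1438 / 385.6667 = 0.11965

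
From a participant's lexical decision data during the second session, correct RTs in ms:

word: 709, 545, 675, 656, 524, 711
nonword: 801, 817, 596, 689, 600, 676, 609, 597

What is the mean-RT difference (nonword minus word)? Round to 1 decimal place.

36.5 ms

M(word) = 3820/6 = 636.667
M(nonword) = 5385/8 = 673.125
Difference = 673.125 − 636.667 = 36.458 ms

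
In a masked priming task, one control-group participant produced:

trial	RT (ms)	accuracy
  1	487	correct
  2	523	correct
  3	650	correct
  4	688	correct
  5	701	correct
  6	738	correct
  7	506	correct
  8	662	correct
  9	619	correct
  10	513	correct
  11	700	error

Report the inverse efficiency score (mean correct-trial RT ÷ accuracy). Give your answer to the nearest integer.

670 ms

Correct trials (n=10): 487, 523, 650, 688, 701, 738, 506, 662, 619, 513
Mean correct RT = 6087/10 = 608.7000 ms
Proportion correct = 10/11
IES = 608.7000 / (10/11) = 669.570 ms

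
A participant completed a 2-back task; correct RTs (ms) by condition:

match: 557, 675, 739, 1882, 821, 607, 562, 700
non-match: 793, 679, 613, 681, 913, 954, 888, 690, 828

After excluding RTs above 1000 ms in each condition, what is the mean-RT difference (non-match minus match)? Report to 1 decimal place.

match: exclude 1882
M(match) = 4661/7 = 665.857
M(non-match) = 7039/9 = 782.111
Difference = 782.111 − 665.857 = 116.254 ms

116.3 ms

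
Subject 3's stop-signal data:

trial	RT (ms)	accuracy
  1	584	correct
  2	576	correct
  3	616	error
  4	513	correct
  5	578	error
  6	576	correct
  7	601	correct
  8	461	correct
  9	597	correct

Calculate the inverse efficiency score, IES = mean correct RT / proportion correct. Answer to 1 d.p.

Correct trials (n=7): 584, 576, 513, 576, 601, 461, 597
Mean correct RT = 3908/7 = 558.2857 ms
Proportion correct = 7/9
IES = 558.2857 / (7/9) = 717.796 ms

717.8 ms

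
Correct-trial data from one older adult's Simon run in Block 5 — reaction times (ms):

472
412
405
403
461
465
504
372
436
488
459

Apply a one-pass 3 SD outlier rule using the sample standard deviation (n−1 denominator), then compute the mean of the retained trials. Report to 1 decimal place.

443.4 ms

n = 11, ΣRT = 4877, M = 443.364
Σ(x−M)² = 16744.55; s = √(16744.55/10) = 40.920
Cutoffs: 443.364 ± 3·40.920 → [320.6, 566.1]
No RTs fall outside the cutoffs; all 11 retained. Mean = 4877/11 = 443.364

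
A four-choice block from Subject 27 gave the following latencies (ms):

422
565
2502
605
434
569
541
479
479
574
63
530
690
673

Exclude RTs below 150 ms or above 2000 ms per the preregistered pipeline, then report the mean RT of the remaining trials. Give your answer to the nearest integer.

547 ms

Excluded: 63, 2502
Retained (n=12): Σ = 6561
Mean = 6561/12 = 546.7500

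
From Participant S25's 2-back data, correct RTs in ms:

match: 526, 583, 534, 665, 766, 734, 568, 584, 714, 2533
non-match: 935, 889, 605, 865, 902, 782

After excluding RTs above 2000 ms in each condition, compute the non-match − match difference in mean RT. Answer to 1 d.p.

match: exclude 2533
M(match) = 5674/9 = 630.444
M(non-match) = 4978/6 = 829.667
Difference = 829.667 − 630.444 = 199.222 ms

199.2 ms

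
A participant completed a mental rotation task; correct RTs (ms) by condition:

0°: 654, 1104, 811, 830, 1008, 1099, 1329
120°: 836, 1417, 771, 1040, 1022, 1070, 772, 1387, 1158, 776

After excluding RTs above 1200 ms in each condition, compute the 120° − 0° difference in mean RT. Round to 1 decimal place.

13.0 ms

0°: exclude 1329
120°: exclude 1417, 1387
M(0°) = 5506/6 = 917.667
M(120°) = 7445/8 = 930.625
Difference = 930.625 − 917.667 = 12.958 ms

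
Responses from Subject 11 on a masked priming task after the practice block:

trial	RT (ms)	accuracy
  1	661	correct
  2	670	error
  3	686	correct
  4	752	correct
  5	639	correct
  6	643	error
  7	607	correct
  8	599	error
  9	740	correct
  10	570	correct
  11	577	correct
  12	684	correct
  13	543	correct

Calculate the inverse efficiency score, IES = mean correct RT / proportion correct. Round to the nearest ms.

840 ms

Correct trials (n=10): 661, 686, 752, 639, 607, 740, 570, 577, 684, 543
Mean correct RT = 6459/10 = 645.9000 ms
Proportion correct = 10/13
IES = 645.9000 / (10/13) = 839.670 ms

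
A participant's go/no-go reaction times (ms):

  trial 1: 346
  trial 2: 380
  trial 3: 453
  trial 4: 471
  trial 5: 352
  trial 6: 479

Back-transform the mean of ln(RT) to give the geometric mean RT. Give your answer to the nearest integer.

ln(RT): 5.8464, 5.9402, 6.1159, 6.1549, 5.8636, 6.1717
Mean ln(RT) = 36.0927/6 = 6.01545
Geometric mean = exp(6.01545) = 409.71 ms

410 ms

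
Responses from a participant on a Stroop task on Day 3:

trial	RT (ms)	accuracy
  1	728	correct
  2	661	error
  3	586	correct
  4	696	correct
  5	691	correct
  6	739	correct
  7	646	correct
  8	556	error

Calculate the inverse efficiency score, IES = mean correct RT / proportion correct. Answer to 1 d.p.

Correct trials (n=6): 728, 586, 696, 691, 739, 646
Mean correct RT = 4086/6 = 681.0000 ms
Proportion correct = 6/8
IES = 681.0000 / (6/8) = 908.000 ms

908.0 ms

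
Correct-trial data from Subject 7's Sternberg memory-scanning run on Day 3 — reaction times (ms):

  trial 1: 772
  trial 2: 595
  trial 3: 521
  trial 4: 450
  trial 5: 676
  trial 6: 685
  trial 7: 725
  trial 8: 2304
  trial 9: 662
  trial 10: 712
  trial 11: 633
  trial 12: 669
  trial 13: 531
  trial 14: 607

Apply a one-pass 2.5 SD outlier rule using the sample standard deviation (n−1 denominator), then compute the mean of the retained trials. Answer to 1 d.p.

n = 14, ΣRT = 10542, M = 753.000
Σ(x−M)² = 2689914.00; s = √(2689914.00/13) = 454.881
Cutoffs: 753.000 ± 2.5·454.881 → [-384.2, 1890.2]
Outside: 2304 → excluded.
Retained (n=13): Σ = 8238, mean = 8238/13 = 633.692

633.7 ms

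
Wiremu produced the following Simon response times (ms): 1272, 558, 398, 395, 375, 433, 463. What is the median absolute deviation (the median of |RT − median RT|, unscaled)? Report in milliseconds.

38 ms

Sorted: 375, 395, 398, 433, 463, 558, 1272 → median = 433
|x − 433|: 839, 125, 35, 38, 58, 0, 30
Sorted deviations: 0, 30, 35, 38, 58, 125, 839 → MAD = 38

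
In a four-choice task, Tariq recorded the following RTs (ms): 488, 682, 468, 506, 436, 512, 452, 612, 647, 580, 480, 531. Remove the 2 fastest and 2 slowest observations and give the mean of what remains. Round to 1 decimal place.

522.1 ms

Sorted: 436, 452, 468, 480, 488, 506, 512, 531, 580, 612, 647, 682
Drop lowest 2 (436, 452) and highest 2 (647, 682)
Remaining (n=8): Σ = 4177, mean = 4177/8 = 522.125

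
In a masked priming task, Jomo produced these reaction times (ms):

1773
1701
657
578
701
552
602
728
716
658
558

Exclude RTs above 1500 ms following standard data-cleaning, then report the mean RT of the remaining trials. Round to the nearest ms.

Excluded: 1701, 1773
Retained (n=9): Σ = 5750
Mean = 5750/9 = 638.8889

639 ms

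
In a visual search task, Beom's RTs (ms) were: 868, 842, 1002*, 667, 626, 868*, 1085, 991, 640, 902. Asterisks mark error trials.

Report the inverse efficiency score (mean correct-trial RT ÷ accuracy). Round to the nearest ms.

1035 ms

Correct trials (n=8): 868, 842, 667, 626, 1085, 991, 640, 902
Mean correct RT = 6621/8 = 827.6250 ms
Proportion correct = 8/10
IES = 827.6250 / (8/10) = 1034.531 ms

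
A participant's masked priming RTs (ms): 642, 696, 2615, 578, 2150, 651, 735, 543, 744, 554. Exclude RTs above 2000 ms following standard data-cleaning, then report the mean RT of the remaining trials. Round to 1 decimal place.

642.9 ms

Excluded: 2150, 2615
Retained (n=8): Σ = 5143
Mean = 5143/8 = 642.8750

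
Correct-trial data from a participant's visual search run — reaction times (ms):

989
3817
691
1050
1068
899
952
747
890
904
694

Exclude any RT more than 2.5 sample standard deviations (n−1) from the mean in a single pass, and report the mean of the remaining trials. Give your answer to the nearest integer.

n = 11, ΣRT = 12701, M = 1154.636
Σ(x−M)² = 7966644.55; s = √(7966644.55/10) = 892.561
Cutoffs: 1154.636 ± 2.5·892.561 → [-1076.8, 3386.0]
Outside: 3817 → excluded.
Retained (n=10): Σ = 8884, mean = 8884/10 = 888.400

888 ms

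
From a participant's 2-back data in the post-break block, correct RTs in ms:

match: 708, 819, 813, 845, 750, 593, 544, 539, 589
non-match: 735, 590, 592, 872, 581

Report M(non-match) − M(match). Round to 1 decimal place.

M(match) = 6200/9 = 688.889
M(non-match) = 3370/5 = 674.000
Difference = 674.000 − 688.889 = -14.889 ms

-14.9 ms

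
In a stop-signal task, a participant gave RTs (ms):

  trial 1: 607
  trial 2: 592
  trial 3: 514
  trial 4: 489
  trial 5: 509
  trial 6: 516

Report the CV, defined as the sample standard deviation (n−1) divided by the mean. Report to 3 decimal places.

n = 6, Σ = 3227, M = 537.8333
Σ(x−M)² = 11978.833; s = √(11978.833/5) = 48.9466
CV = 48.9466 / 537.8333 = 0.09101

0.091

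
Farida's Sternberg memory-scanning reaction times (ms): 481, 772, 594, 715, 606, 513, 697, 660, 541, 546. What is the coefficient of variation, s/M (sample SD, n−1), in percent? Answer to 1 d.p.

n = 10, Σ = 6125, M = 612.5000
Σ(x−M)² = 82454.500; s = √(82454.500/9) = 95.7163
CV = 95.7163 / 612.5000 = 0.15627 = 15.627%

15.6%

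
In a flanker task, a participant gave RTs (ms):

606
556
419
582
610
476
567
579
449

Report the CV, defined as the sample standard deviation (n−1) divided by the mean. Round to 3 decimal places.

0.132

n = 9, Σ = 4844, M = 538.2222
Σ(x−M)² = 40515.556; s = √(40515.556/8) = 71.1649
CV = 71.1649 / 538.2222 = 0.13222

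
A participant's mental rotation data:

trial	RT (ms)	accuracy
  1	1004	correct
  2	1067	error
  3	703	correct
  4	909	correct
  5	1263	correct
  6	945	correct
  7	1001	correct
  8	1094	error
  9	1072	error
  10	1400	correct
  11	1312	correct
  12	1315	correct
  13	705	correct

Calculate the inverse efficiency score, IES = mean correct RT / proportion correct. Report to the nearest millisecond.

1372 ms

Correct trials (n=10): 1004, 703, 909, 1263, 945, 1001, 1400, 1312, 1315, 705
Mean correct RT = 10557/10 = 1055.7000 ms
Proportion correct = 10/13
IES = 1055.7000 / (10/13) = 1372.410 ms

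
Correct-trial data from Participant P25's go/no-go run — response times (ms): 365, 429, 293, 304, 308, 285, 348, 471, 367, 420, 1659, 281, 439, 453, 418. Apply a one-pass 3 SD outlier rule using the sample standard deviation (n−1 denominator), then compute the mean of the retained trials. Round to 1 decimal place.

n = 15, ΣRT = 6840, M = 456.000
Σ(x−M)² = 1610510.00; s = √(1610510.00/14) = 339.170
Cutoffs: 456.000 ± 3·339.170 → [-561.5, 1473.5]
Outside: 1659 → excluded.
Retained (n=14): Σ = 5181, mean = 5181/14 = 370.071

370.1 ms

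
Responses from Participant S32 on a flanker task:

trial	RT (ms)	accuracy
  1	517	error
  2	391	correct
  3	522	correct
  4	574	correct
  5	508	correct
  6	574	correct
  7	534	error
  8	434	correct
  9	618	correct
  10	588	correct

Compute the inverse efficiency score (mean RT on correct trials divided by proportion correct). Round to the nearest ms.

658 ms

Correct trials (n=8): 391, 522, 574, 508, 574, 434, 618, 588
Mean correct RT = 4209/8 = 526.1250 ms
Proportion correct = 8/10
IES = 526.1250 / (8/10) = 657.656 ms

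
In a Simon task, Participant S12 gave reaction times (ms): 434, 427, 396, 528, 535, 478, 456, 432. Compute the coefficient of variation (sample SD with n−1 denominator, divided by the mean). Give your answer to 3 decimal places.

n = 8, Σ = 3686, M = 460.7500
Σ(x−M)² = 17229.500; s = √(17229.500/7) = 49.6121
CV = 49.6121 / 460.7500 = 0.10768

0.108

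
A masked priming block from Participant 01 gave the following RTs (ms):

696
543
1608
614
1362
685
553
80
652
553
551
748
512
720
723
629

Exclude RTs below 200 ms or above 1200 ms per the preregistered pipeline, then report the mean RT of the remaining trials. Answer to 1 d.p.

Excluded: 80, 1362, 1608
Retained (n=13): Σ = 8179
Mean = 8179/13 = 629.1538

629.2 ms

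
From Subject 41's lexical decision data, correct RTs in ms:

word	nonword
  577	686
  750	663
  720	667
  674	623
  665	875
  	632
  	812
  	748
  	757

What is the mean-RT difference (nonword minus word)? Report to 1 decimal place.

40.9 ms

M(word) = 3386/5 = 677.200
M(nonword) = 6463/9 = 718.111
Difference = 718.111 − 677.200 = 40.911 ms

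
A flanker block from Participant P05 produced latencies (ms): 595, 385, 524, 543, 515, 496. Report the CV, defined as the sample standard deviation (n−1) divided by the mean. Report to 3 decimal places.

n = 6, Σ = 3058, M = 509.6667
Σ(x−M)² = 24355.333; s = √(24355.333/5) = 69.7930
CV = 69.7930 / 509.6667 = 0.13694

0.137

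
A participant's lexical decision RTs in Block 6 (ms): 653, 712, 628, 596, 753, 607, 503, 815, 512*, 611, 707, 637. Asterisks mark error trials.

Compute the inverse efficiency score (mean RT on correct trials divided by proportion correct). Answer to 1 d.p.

Correct trials (n=11): 653, 712, 628, 596, 753, 607, 503, 815, 611, 707, 637
Mean correct RT = 7222/11 = 656.5455 ms
Proportion correct = 11/12
IES = 656.5455 / (11/12) = 716.231 ms

716.2 ms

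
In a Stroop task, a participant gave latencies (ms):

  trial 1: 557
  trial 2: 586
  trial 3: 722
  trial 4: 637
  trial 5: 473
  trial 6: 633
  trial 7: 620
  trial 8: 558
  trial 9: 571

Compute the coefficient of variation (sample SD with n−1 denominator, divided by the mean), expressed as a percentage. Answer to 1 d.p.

n = 9, Σ = 5357, M = 595.2222
Σ(x−M)² = 38315.556; s = √(38315.556/8) = 69.2058
CV = 69.2058 / 595.2222 = 0.11627 = 11.627%

11.6%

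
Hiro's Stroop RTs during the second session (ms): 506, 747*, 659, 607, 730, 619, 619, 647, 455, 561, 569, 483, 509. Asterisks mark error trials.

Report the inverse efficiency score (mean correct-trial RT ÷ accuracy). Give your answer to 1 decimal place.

Correct trials (n=12): 506, 659, 607, 730, 619, 619, 647, 455, 561, 569, 483, 509
Mean correct RT = 6964/12 = 580.3333 ms
Proportion correct = 12/13
IES = 580.3333 / (12/13) = 628.694 ms

628.7 ms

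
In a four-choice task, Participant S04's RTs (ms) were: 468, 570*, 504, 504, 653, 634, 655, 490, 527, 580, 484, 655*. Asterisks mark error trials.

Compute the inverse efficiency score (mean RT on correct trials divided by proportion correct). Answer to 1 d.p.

659.9 ms

Correct trials (n=10): 468, 504, 504, 653, 634, 655, 490, 527, 580, 484
Mean correct RT = 5499/10 = 549.9000 ms
Proportion correct = 10/12
IES = 549.9000 / (10/12) = 659.880 ms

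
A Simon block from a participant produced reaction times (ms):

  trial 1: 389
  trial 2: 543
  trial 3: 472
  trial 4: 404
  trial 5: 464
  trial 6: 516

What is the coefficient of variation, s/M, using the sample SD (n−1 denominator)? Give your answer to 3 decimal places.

0.130

n = 6, Σ = 2788, M = 464.6667
Σ(x−M)² = 18231.333; s = √(18231.333/5) = 60.3843
CV = 60.3843 / 464.6667 = 0.12995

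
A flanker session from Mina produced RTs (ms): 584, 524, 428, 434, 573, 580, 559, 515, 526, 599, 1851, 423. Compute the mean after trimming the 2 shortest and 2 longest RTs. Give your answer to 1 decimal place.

Sorted: 423, 428, 434, 515, 524, 526, 559, 573, 580, 584, 599, 1851
Drop lowest 2 (423, 428) and highest 2 (599, 1851)
Remaining (n=8): Σ = 4295, mean = 4295/8 = 536.875

536.9 ms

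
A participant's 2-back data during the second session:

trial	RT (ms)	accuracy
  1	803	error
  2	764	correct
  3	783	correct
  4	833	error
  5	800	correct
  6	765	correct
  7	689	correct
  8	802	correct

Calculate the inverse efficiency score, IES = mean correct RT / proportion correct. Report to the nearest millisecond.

1023 ms

Correct trials (n=6): 764, 783, 800, 765, 689, 802
Mean correct RT = 4603/6 = 767.1667 ms
Proportion correct = 6/8
IES = 767.1667 / (6/8) = 1022.889 ms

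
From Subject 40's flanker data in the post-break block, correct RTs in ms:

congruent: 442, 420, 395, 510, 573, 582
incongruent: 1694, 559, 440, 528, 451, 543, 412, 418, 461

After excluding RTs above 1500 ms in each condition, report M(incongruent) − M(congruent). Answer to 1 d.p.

incongruent: exclude 1694
M(congruent) = 2922/6 = 487.000
M(incongruent) = 3812/8 = 476.500
Difference = 476.500 − 487.000 = -10.500 ms

-10.5 ms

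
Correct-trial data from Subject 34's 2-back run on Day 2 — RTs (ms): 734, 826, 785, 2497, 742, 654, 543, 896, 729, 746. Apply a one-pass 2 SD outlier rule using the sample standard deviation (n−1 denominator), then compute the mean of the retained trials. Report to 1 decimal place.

n = 10, ΣRT = 9152, M = 915.200
Σ(x−M)² = 2860257.60; s = √(2860257.60/9) = 563.743
Cutoffs: 915.200 ± 2·563.743 → [-212.3, 2042.7]
Outside: 2497 → excluded.
Retained (n=9): Σ = 6655, mean = 6655/9 = 739.444

739.4 ms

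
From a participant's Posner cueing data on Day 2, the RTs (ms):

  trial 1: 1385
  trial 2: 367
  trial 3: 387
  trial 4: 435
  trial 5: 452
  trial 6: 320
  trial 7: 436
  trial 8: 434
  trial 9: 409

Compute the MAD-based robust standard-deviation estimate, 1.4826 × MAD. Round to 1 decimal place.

37.1 ms

Sorted: 320, 367, 387, 409, 434, 435, 436, 452, 1385 → median = 434
|x − 434| sorted: 0, 1, 2, 18, 25, 47, 67, 114, 951 → MAD = 25
Robust SD ≈ 1.4826 × 25 = 37.065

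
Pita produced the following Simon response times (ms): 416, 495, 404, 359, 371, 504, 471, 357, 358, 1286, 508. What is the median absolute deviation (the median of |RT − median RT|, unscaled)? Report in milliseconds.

Sorted: 357, 358, 359, 371, 404, 416, 471, 495, 504, 508, 1286 → median = 416
|x − 416|: 0, 79, 12, 57, 45, 88, 55, 59, 58, 870, 92
Sorted deviations: 0, 12, 45, 55, 57, 58, 59, 79, 88, 92, 870 → MAD = 58

58 ms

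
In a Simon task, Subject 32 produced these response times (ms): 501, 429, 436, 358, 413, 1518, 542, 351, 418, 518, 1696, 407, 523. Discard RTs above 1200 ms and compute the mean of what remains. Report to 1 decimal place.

Excluded: 1518, 1696
Retained (n=11): Σ = 4896
Mean = 4896/11 = 445.0909

445.1 ms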